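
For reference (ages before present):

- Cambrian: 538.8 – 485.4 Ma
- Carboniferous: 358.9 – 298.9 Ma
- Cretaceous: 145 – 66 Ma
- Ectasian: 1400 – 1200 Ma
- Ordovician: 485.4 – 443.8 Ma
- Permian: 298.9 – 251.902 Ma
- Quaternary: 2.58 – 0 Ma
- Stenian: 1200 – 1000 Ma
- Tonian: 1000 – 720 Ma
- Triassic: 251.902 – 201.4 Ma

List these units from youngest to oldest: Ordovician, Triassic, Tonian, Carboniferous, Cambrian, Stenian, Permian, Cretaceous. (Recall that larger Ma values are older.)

Sorting by start age (ascending Ma, since larger Ma = older): Cretaceous began 145, Triassic began 251.902, Permian began 298.9, Carboniferous began 358.9, Ordovician began 485.4, Cambrian began 538.8, Tonian began 1000, Stenian began 1200.

Cretaceous, then Triassic, then Permian, then Carboniferous, then Ordovician, then Cambrian, then Tonian, then Stenian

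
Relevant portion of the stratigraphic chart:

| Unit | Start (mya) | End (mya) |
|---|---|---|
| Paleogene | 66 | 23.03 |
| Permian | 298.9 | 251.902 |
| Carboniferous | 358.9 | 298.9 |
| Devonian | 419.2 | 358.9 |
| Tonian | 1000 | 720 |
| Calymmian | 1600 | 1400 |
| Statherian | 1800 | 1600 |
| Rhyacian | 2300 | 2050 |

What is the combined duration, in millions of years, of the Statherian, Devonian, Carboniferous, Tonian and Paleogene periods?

643.27 million years

Each duration: Statherian = 200; Devonian = 60.3; Carboniferous = 60; Tonian = 280; Paleogene = 42.97.
Sum: 200 + 60.3 + 60 + 280 + 42.97 = 643.27 Myr.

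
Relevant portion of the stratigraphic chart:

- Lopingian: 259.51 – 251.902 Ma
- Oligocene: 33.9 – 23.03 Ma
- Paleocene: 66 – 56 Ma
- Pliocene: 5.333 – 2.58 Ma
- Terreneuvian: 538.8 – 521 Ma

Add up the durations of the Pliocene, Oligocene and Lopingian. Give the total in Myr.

Duration is start − end for each: (5.333 − 2.58) + (33.9 − 23.03) + (259.51 − 251.902).
That is 2.753 + 10.87 + 7.608, which totals 21.231 million years.

21.231 million years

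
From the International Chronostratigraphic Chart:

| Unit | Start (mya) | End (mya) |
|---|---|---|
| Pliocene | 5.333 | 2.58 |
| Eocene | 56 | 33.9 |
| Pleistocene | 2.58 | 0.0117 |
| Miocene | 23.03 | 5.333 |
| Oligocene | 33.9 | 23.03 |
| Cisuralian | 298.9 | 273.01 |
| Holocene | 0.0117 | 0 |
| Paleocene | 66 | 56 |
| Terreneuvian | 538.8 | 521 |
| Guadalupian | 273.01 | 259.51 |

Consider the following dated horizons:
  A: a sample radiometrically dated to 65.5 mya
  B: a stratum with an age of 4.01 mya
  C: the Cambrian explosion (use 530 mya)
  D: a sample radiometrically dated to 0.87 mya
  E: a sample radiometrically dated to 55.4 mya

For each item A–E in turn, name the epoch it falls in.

A — Paleocene; B — Pliocene; C — Terreneuvian; D — Pleistocene; E — Eocene

Match each age against the start–end ranges in the excerpt: A = 65.5 Ma → Paleocene (66–56); B = 4.01 Ma → Pliocene (5.333–2.58); C = 530 Ma → Terreneuvian (538.8–521); D = 0.87 Ma → Pleistocene (2.58–0.0117); E = 55.4 Ma → Eocene (56–33.9).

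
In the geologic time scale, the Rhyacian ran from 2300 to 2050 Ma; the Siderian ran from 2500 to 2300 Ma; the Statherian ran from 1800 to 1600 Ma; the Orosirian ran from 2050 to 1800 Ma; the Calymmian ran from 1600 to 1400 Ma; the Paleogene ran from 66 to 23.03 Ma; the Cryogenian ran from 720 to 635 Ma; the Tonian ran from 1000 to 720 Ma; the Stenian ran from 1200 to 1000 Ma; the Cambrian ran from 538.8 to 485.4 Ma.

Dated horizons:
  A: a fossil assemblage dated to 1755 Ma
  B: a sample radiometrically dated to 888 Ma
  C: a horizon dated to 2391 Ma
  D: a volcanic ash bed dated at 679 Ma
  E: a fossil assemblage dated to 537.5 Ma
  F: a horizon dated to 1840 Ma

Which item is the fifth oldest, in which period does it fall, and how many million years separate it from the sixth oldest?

Larger Ma means older, so oldest first: C 2391 > F 1840 > A 1755 > B 888 > D 679 > E 537.5.
Counting 5 along gives D (679 Ma); the excerpt puts that inside the Cryogenian, 720–635 Ma.
Next in line is E (537.5 Ma), and 679 − 537.5 = 141.5 Myr.

D, in the Cryogenian; 141.5 million years to E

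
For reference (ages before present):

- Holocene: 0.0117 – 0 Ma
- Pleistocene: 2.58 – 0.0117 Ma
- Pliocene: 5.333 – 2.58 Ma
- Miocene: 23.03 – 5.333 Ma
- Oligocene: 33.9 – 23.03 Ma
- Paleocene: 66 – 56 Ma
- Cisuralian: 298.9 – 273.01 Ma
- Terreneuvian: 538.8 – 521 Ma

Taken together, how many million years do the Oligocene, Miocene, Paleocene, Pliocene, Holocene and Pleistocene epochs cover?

Duration is start − end for each: (33.9 − 23.03) + (23.03 − 5.333) + (66 − 56) + (5.333 − 2.58) + (0.0117 − 0) + (2.58 − 0.0117).
That is 10.87 + 17.697 + 10 + 2.753 + 0.0117 + 2.5683, which totals 43.9 million years.

43.9 million years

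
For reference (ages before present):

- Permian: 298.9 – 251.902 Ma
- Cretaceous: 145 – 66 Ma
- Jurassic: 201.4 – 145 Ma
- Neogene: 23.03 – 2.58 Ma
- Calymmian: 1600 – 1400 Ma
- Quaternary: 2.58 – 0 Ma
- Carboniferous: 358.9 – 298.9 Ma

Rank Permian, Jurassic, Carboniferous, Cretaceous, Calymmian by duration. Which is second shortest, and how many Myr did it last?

Start − end for each: Permian 298.9 − 251.902 = 46.998; Jurassic 201.4 − 145 = 56.4; Carboniferous 358.9 − 298.9 = 60; Cretaceous 145 − 66 = 79; Calymmian 1600 − 1400 = 200.
Ranking these from shortest: Permian < Jurassic < Carboniferous < Cretaceous < Calymmian.
Position 2 in that ranking is Jurassic, which lasted 56.4 Myr.

Jurassic, 56.4 million years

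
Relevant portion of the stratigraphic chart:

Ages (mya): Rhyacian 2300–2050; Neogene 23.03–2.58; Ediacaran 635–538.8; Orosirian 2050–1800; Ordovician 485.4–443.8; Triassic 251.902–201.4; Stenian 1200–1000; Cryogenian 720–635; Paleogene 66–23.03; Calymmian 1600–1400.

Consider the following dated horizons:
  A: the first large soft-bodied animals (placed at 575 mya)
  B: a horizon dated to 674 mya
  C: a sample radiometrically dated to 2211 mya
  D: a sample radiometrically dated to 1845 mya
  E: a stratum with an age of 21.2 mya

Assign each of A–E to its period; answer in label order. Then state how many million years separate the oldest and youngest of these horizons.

A — Ediacaran; B — Cryogenian; C — Rhyacian; D — Orosirian; E — Neogene; span 2189.8 million years

A: 575 Ma lies in 635–538.8 Ma, so Ediacaran.
B: 674 Ma lies in 720–635 Ma, so Cryogenian.
C: 2211 Ma lies in 2300–2050 Ma, so Rhyacian.
D: 1845 Ma lies in 2050–1800 Ma, so Orosirian.
E: 21.2 Ma lies in 23.03–2.58 Ma, so Neogene.
Oldest = 2211 Ma, youngest = 21.2 Ma → span 2189.8 Myr.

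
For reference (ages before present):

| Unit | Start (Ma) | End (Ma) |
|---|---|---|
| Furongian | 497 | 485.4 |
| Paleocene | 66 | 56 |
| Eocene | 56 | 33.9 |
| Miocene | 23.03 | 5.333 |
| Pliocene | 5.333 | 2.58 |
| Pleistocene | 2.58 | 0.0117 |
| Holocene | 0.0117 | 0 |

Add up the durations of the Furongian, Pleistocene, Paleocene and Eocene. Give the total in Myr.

Duration is start − end for each: (497 − 485.4) + (2.58 − 0.0117) + (66 − 56) + (56 − 33.9).
That is 11.6 + 2.5683 + 10 + 22.1, which totals 46.2683 million years.

46.2683 million years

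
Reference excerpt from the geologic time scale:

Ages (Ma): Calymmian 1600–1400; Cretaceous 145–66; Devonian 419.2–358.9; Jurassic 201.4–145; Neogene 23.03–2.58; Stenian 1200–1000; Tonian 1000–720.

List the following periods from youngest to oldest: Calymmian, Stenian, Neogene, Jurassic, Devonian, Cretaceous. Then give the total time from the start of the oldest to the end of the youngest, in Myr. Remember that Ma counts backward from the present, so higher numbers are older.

From the excerpt: Calymmian 1600–1400; Stenian 1200–1000; Neogene 23.03–2.58; Jurassic 201.4–145; Devonian 419.2–358.9; Cretaceous 145–66 (Ma).
Larger Ma is earlier, so the oldest is Calymmian and the youngest is Neogene; youngest to oldest: Neogene, Cretaceous, Jurassic, Devonian, Stenian, Calymmian.
Oldest start 1600 minus youngest end 2.58 gives 1597.42 Myr overall.

Neogene → Cretaceous → Jurassic → Devonian → Stenian → Calymmian; total span 1597.42 Myr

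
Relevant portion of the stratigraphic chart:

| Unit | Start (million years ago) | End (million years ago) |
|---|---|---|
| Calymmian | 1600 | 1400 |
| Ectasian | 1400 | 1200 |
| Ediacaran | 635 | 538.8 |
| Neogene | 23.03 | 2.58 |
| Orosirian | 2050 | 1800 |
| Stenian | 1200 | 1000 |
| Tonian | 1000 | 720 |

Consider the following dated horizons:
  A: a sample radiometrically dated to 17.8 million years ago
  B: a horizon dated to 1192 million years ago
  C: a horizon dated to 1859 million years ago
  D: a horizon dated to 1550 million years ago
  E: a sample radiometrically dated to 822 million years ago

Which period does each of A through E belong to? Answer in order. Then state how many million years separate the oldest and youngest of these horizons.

A: 17.8 Ma lies in 23.03–2.58 Ma, so Neogene.
B: 1192 Ma lies in 1200–1000 Ma, so Stenian.
C: 1859 Ma lies in 2050–1800 Ma, so Orosirian.
D: 1550 Ma lies in 1600–1400 Ma, so Calymmian.
E: 822 Ma lies in 1000–720 Ma, so Tonian.
Oldest = 1859 Ma, youngest = 17.8 Ma → span 1841.2 Myr.

A — Neogene; B — Stenian; C — Orosirian; D — Calymmian; E — Tonian; span 1841.2 million years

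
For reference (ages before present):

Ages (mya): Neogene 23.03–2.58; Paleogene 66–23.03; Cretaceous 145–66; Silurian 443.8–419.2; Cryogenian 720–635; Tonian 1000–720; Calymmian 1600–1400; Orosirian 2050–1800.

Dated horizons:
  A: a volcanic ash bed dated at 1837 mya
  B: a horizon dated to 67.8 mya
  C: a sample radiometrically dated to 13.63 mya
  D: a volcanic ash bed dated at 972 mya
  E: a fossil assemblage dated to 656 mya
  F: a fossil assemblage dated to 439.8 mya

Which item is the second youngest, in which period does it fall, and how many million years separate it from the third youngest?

B, in the Cretaceous; 372 million years to F

Sorted youngest-first by Ma: C (13.63), B (67.8), F (439.8), E (656), D (972), A (1837).
The second youngest is B at 67.8 Ma, which lies in 145–66 Ma: the Cretaceous.
The third youngest is F at 439.8 Ma; separation = |67.8 − 439.8| = 372 Myr.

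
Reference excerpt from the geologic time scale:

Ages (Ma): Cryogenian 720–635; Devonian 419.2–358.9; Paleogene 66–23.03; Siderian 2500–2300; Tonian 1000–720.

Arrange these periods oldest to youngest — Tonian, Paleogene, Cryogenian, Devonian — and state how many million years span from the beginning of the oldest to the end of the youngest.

Tonian → Cryogenian → Devonian → Paleogene; total span 976.97 Myr

Start ages (Ma): Tonian 1000, Cryogenian 720, Devonian 419.2, Paleogene 66.
Ordered oldest to youngest: Tonian, Cryogenian, Devonian, Paleogene.
Span = 1000 − 23.03 = 976.97 Myr.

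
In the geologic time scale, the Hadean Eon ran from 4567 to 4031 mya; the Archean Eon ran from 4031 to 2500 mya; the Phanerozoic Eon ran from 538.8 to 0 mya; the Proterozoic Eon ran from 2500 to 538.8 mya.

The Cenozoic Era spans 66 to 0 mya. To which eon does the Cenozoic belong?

The Cenozoic (66–0 Ma) lies entirely within 538.8–0 Ma, the Phanerozoic Eon.

Phanerozoic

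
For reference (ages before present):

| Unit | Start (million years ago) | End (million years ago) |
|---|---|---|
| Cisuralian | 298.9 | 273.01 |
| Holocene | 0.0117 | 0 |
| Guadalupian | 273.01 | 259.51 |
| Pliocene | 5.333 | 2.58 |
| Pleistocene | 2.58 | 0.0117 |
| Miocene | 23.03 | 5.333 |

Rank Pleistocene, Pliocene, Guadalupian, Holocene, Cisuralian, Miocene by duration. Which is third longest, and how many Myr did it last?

Durations: Pleistocene 2.5683; Pliocene 2.753; Guadalupian 13.5; Holocene 0.0117; Cisuralian 25.89; Miocene 17.697 Myr.
Sorted longest-first: Cisuralian (25.89), Miocene (17.697), Guadalupian (13.5), Pliocene (2.753), Pleistocene (2.5683), Holocene (0.0117).
The third longest is Guadalupian at 13.5 Myr.

Guadalupian, 13.5 million years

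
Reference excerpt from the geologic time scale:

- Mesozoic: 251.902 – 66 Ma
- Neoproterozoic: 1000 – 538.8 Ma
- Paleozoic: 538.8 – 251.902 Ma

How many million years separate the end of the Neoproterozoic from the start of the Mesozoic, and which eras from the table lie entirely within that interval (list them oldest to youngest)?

286.898 million years; Paleozoic

End of Neoproterozoic = 538.8 Ma; start of Mesozoic = 251.902 Ma.
Gap = 538.8 − 251.902 = 286.898 Myr.
Eras wholly inside 538.8–251.902 Ma: Paleozoic (538.8–251.902).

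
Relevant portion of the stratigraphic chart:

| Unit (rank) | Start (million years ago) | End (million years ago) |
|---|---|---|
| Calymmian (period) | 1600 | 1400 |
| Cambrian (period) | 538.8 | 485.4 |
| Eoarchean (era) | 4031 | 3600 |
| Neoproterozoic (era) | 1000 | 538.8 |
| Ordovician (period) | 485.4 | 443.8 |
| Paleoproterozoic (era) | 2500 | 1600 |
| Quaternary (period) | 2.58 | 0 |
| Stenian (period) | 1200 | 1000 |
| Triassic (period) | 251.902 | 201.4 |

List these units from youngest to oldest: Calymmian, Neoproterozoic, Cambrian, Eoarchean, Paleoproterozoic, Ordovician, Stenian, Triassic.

Triassic, Ordovician, Cambrian, Neoproterozoic, Stenian, Calymmian, Paleoproterozoic, Eoarchean

Read off each span (Ma): Calymmian 1600–1400; Neoproterozoic 1000–538.8; Cambrian 538.8–485.4; Eoarchean 4031–3600; Paleoproterozoic 2500–1600; Ordovician 485.4–443.8; Stenian 1200–1000; Triassic 251.902–201.4.
Larger Ma is older, so oldest→youngest is Eoarchean, Paleoproterozoic, Calymmian, Stenian, Neoproterozoic, Cambrian, Ordovician, Triassic; reverse it for youngest→oldest.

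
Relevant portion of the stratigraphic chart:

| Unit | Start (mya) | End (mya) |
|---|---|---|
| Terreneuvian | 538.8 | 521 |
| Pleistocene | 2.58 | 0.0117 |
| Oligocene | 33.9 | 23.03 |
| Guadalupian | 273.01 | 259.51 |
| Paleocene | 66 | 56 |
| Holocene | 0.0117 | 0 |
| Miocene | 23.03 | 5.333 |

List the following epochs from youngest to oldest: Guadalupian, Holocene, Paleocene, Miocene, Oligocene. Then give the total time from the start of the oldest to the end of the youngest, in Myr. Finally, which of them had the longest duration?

Start ages (Ma): Guadalupian 273.01, Paleocene 66, Oligocene 33.9, Miocene 23.03, Holocene 0.0117.
Ordered youngest to oldest: Holocene, Miocene, Oligocene, Paleocene, Guadalupian.
Span = 273.01 − 0 = 273.01 Myr.
Durations: Holocene 0.0117, Guadalupian 13.5, Paleocene 10, Miocene 17.697, Oligocene 10.87 → longest is Miocene (17.697 Myr).

Holocene → Miocene → Oligocene → Paleocene → Guadalupian; total span 273.01 Myr; longest is Miocene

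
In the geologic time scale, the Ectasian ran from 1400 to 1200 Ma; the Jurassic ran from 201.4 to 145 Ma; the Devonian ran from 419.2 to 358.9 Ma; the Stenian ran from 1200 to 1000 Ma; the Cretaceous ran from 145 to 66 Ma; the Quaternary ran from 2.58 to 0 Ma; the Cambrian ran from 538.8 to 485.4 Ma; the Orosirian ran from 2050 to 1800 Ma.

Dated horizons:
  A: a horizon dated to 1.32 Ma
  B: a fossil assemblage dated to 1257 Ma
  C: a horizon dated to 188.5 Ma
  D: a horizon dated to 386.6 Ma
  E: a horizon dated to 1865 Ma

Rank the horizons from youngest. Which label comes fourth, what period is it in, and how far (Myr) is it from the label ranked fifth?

B, in the Ectasian; 608 million years to E

Smaller Ma means younger, so youngest first: A 1.32 < C 188.5 < D 386.6 < B 1257 < E 1865.
Counting 4 along gives B (1257 Ma); the excerpt puts that inside the Ectasian, 1400–1200 Ma.
Next in line is E (1865 Ma), and 1865 − 1257 = 608 Myr.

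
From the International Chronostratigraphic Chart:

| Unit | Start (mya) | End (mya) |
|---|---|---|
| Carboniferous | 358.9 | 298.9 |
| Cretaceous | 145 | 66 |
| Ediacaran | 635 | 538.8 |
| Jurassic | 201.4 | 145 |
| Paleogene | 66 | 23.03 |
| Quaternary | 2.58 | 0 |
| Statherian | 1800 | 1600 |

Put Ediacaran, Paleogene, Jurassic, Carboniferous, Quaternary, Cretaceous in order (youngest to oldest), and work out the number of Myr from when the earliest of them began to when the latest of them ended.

Quaternary → Paleogene → Cretaceous → Jurassic → Carboniferous → Ediacaran; total span 635 Myr

From the excerpt: Ediacaran 635–538.8; Paleogene 66–23.03; Jurassic 201.4–145; Carboniferous 358.9–298.9; Quaternary 2.58–0; Cretaceous 145–66 (Ma).
Larger Ma is earlier, so the oldest is Ediacaran and the youngest is Quaternary; youngest to oldest: Quaternary, Paleogene, Cretaceous, Jurassic, Carboniferous, Ediacaran.
Oldest start 635 minus youngest end 0 gives 635 Myr overall.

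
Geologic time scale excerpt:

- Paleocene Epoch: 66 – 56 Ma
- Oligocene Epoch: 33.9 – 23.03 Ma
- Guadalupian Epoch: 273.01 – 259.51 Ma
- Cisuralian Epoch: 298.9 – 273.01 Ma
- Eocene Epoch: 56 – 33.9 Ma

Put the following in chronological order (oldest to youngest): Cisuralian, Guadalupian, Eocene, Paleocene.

Sorting by start age (descending Ma, since larger Ma = older): Cisuralian began 298.9, Guadalupian began 273.01, Paleocene began 66, Eocene began 56.

Cisuralian, Guadalupian, Paleocene, Eocene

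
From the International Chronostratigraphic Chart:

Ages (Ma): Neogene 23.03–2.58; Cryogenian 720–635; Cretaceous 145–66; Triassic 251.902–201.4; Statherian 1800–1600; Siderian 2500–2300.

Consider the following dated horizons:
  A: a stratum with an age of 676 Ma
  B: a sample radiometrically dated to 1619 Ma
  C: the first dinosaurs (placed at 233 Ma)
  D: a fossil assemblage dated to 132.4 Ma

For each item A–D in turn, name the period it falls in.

Match each age against the start–end ranges in the excerpt: A = 676 Ma → Cryogenian (720–635); B = 1619 Ma → Statherian (1800–1600); C = 233 Ma → Triassic (251.902–201.4); D = 132.4 Ma → Cretaceous (145–66).

A — Cryogenian; B — Statherian; C — Triassic; D — Cretaceous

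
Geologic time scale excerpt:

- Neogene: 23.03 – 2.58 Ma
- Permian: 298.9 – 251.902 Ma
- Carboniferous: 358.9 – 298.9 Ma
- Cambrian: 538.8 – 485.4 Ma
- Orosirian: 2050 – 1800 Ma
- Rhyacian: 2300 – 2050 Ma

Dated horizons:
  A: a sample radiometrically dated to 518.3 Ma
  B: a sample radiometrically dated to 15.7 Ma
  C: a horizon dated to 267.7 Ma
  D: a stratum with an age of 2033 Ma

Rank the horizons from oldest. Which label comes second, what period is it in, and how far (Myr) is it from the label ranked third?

A, in the Cambrian; 250.6 million years to C

Sorted oldest-first by Ma: D (2033), A (518.3), C (267.7), B (15.7).
The second oldest is A at 518.3 Ma, which lies in 538.8–485.4 Ma: the Cambrian.
The third oldest is C at 267.7 Ma; separation = |518.3 − 267.7| = 250.6 Myr.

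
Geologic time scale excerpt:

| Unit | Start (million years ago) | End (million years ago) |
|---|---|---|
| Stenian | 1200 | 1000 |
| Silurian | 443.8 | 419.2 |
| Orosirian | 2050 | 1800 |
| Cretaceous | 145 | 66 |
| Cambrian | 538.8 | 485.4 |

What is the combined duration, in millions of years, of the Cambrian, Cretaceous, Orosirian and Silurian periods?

Duration is start − end for each: (538.8 − 485.4) + (145 − 66) + (2050 − 1800) + (443.8 − 419.2).
That is 53.4 + 79 + 250 + 24.6, which totals 407 million years.

407 million years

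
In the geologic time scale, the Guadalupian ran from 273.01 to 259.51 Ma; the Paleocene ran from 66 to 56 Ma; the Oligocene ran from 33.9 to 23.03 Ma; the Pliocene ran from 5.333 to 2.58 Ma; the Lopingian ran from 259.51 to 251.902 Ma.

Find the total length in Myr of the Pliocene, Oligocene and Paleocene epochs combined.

23.623 million years

Duration is start − end for each: (5.333 − 2.58) + (33.9 − 23.03) + (66 − 56).
That is 2.753 + 10.87 + 10, which totals 23.623 million years.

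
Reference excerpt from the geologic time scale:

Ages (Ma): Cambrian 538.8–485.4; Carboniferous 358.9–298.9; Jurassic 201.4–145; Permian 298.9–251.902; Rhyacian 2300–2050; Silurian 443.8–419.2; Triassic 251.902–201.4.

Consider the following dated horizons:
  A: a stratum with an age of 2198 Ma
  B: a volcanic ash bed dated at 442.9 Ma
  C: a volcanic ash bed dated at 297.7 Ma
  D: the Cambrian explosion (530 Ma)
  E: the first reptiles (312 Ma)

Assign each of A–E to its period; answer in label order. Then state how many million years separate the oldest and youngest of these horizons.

A: 2198 Ma lies in 2300–2050 Ma, so Rhyacian.
B: 442.9 Ma lies in 443.8–419.2 Ma, so Silurian.
C: 297.7 Ma lies in 298.9–251.902 Ma, so Permian.
D: 530 Ma lies in 538.8–485.4 Ma, so Cambrian.
E: 312 Ma lies in 358.9–298.9 Ma, so Carboniferous.
Oldest = 2198 Ma, youngest = 297.7 Ma → span 1900.3 Myr.

A — Rhyacian; B — Silurian; C — Permian; D — Cambrian; E — Carboniferous; span 1900.3 million years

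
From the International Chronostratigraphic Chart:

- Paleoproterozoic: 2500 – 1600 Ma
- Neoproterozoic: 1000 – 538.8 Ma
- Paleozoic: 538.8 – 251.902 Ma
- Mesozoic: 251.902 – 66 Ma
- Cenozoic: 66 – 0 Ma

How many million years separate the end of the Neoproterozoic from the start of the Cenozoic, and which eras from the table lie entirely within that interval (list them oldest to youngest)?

The Neoproterozoic closes at 538.8 Ma and the Cenozoic opens at 66 Ma, so the interval is 538.8 − 66 = 472.8 Myr.
An era fits inside if it starts at or after 538.8 Ma and ends at or before 66 Ma; oldest first that gives Paleozoic, Mesozoic.

472.8 million years; Paleozoic, Mesozoic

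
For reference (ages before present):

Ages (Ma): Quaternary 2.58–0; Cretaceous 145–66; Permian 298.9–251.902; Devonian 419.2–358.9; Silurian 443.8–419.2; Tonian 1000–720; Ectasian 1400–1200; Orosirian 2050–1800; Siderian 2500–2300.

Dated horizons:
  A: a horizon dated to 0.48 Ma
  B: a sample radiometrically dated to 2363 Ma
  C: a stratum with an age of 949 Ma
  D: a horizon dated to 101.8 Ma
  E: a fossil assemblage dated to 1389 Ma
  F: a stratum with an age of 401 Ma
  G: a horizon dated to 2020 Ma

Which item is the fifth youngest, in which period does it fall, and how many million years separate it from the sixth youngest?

Sorted youngest-first by Ma: A (0.48), D (101.8), F (401), C (949), E (1389), G (2020), B (2363).
The fifth youngest is E at 1389 Ma, which lies in 1400–1200 Ma: the Ectasian.
The sixth youngest is G at 2020 Ma; separation = |1389 − 2020| = 631 Myr.

E, in the Ectasian; 631 million years to G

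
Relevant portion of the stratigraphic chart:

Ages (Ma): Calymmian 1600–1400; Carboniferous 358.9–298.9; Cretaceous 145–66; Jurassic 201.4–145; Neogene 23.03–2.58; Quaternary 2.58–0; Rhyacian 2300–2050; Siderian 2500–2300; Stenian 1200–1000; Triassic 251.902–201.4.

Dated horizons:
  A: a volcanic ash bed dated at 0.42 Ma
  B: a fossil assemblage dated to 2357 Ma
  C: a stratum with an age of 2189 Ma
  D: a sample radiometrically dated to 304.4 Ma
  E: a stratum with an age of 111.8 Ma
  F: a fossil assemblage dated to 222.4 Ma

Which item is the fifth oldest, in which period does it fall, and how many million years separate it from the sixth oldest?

Sorted oldest-first by Ma: B (2357), C (2189), D (304.4), F (222.4), E (111.8), A (0.42).
The fifth oldest is E at 111.8 Ma, which lies in 145–66 Ma: the Cretaceous.
The sixth oldest is A at 0.42 Ma; separation = |111.8 − 0.42| = 111.38 Myr.

E, in the Cretaceous; 111.38 million years to A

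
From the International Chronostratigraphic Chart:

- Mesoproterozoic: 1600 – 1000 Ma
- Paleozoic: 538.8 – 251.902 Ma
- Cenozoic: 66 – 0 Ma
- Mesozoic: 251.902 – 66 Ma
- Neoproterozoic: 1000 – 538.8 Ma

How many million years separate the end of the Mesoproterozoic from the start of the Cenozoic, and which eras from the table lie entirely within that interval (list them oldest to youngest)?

934 million years; Neoproterozoic, Paleozoic, Mesozoic

The Mesoproterozoic closes at 1000 Ma and the Cenozoic opens at 66 Ma, so the interval is 1000 − 66 = 934 Myr.
An era fits inside if it starts at or after 1000 Ma and ends at or before 66 Ma; oldest first that gives Neoproterozoic, Paleozoic, Mesozoic.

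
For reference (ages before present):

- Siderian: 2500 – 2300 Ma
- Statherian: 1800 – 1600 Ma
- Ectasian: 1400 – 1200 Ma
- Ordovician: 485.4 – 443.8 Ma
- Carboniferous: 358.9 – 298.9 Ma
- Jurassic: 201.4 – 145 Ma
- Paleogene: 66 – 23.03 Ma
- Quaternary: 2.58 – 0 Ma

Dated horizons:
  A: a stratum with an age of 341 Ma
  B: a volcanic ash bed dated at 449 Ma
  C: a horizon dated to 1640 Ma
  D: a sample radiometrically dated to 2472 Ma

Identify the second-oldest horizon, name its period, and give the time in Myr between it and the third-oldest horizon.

C, in the Statherian; 1191 million years to B

Larger Ma means older, so oldest first: D 2472 > C 1640 > B 449 > A 341.
Counting 2 along gives C (1640 Ma); the excerpt puts that inside the Statherian, 1800–1600 Ma.
Next in line is B (449 Ma), and 1640 − 449 = 1191 Myr.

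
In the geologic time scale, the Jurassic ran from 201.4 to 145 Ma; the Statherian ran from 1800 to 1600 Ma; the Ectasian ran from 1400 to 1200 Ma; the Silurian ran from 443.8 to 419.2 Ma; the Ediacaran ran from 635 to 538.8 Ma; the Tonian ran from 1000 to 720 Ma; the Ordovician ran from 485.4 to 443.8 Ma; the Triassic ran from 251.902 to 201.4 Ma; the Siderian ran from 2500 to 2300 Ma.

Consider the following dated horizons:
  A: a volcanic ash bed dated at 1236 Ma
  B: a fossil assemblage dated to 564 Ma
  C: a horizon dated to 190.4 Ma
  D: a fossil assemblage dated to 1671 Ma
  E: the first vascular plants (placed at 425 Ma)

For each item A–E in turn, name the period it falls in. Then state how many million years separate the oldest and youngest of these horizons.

A — Ectasian; B — Ediacaran; C — Jurassic; D — Statherian; E — Silurian; span 1480.6 million years

A: 1236 Ma lies in 1400–1200 Ma, so Ectasian.
B: 564 Ma lies in 635–538.8 Ma, so Ediacaran.
C: 190.4 Ma lies in 201.4–145 Ma, so Jurassic.
D: 1671 Ma lies in 1800–1600 Ma, so Statherian.
E: 425 Ma lies in 443.8–419.2 Ma, so Silurian.
Oldest = 1671 Ma, youngest = 190.4 Ma → span 1480.6 Myr.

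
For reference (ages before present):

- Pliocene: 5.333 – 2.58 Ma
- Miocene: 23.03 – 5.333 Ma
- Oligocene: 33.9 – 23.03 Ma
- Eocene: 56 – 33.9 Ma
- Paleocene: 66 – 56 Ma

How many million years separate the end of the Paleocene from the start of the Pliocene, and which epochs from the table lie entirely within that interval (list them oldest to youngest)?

End of Paleocene = 56 Ma; start of Pliocene = 5.333 Ma.
Gap = 56 − 5.333 = 50.667 Myr.
Epochs wholly inside 56–5.333 Ma: Eocene (56–33.9), Oligocene (33.9–23.03), Miocene (23.03–5.333).

50.667 million years; Eocene, Oligocene, Miocene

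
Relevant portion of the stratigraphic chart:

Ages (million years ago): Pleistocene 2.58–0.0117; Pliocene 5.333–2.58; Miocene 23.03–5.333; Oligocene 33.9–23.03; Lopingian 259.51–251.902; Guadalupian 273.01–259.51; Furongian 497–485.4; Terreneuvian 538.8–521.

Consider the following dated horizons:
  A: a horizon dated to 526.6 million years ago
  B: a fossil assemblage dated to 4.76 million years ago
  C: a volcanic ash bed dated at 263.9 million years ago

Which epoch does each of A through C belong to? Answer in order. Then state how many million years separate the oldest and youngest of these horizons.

Match each age against the start–end ranges in the excerpt: A = 526.6 Ma → Terreneuvian (538.8–521); B = 4.76 Ma → Pliocene (5.333–2.58); C = 263.9 Ma → Guadalupian (273.01–259.51).
The largest age is 526.6 Ma and the smallest is 4.76 Ma; their difference is 521.84 Myr.

A — Terreneuvian; B — Pliocene; C — Guadalupian; span 521.84 million years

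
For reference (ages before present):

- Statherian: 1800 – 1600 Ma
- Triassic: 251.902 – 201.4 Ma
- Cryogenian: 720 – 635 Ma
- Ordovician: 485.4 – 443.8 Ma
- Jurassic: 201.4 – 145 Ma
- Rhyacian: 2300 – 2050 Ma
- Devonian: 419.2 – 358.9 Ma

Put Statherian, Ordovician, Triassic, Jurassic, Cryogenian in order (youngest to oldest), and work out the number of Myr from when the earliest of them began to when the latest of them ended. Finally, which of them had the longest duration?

From the excerpt: Statherian 1800–1600; Ordovician 485.4–443.8; Triassic 251.902–201.4; Jurassic 201.4–145; Cryogenian 720–635 (Ma).
Larger Ma is earlier, so the oldest is Statherian and the youngest is Jurassic; youngest to oldest: Jurassic, Triassic, Ordovician, Cryogenian, Statherian.
Oldest start 1800 minus youngest end 145 gives 1655 Myr overall.
Individual lengths (start − end): Triassic 50.502; Cryogenian 85; Statherian 200; Jurassic 56.4; Ordovician 41.6. The largest is Statherian at 200 Myr.

Jurassic → Triassic → Ordovician → Cryogenian → Statherian; total span 1655 Myr; longest is Statherian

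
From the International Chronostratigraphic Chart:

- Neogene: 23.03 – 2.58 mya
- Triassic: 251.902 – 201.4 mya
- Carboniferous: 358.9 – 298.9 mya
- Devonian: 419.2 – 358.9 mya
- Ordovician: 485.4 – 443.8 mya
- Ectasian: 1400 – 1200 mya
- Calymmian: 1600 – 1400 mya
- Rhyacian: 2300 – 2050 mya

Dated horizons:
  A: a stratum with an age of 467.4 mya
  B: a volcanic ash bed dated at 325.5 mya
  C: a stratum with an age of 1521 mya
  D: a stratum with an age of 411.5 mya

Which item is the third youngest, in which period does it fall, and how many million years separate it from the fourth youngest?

A, in the Ordovician; 1053.6 million years to C

Sorted youngest-first by Ma: B (325.5), D (411.5), A (467.4), C (1521).
The third youngest is A at 467.4 Ma, which lies in 485.4–443.8 Ma: the Ordovician.
The fourth youngest is C at 1521 Ma; separation = |467.4 − 1521| = 1053.6 Myr.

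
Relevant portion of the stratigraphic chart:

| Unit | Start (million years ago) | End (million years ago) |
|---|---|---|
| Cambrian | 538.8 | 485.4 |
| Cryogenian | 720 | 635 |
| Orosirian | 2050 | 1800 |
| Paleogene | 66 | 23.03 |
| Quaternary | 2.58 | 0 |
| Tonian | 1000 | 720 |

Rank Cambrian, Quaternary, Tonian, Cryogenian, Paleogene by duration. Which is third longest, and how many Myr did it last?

Durations: Cambrian 53.4; Quaternary 2.58; Tonian 280; Cryogenian 85; Paleogene 42.97 Myr.
Sorted longest-first: Tonian (280), Cryogenian (85), Cambrian (53.4), Paleogene (42.97), Quaternary (2.58).
The third longest is Cambrian at 53.4 Myr.

Cambrian, 53.4 million years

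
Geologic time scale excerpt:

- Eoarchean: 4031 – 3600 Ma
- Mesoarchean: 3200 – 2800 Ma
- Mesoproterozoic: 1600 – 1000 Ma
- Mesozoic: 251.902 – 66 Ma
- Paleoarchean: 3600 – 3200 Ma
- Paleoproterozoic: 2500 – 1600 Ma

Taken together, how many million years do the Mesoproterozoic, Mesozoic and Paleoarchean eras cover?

1185.902 million years

Each duration: Mesoproterozoic = 600; Mesozoic = 185.902; Paleoarchean = 400.
Sum: 600 + 185.902 + 400 = 1185.902 Myr.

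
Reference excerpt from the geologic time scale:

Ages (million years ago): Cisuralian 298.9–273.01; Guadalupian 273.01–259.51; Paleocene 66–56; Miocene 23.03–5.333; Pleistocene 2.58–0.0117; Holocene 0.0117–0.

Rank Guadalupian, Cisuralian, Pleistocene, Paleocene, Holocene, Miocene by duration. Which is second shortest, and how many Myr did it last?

Durations: Guadalupian 13.5; Cisuralian 25.89; Pleistocene 2.5683; Paleocene 10; Holocene 0.0117; Miocene 17.697 Myr.
Sorted shortest-first: Holocene (0.0117), Pleistocene (2.5683), Paleocene (10), Guadalupian (13.5), Miocene (17.697), Cisuralian (25.89).
The second shortest is Pleistocene at 2.5683 Myr.

Pleistocene, 2.5683 million years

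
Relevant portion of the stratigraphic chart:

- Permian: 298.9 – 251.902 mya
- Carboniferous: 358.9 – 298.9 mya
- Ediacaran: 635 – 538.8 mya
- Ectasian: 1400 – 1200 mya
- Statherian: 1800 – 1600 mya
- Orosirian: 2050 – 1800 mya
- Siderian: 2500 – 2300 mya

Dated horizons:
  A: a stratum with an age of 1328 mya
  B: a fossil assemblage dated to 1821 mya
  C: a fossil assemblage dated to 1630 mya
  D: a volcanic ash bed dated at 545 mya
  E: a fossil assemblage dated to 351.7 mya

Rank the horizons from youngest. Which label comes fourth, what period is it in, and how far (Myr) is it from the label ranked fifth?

Sorted youngest-first by Ma: E (351.7), D (545), A (1328), C (1630), B (1821).
The fourth youngest is C at 1630 Ma, which lies in 1800–1600 Ma: the Statherian.
The fifth youngest is B at 1821 Ma; separation = |1630 − 1821| = 191 Myr.

C, in the Statherian; 191 million years to B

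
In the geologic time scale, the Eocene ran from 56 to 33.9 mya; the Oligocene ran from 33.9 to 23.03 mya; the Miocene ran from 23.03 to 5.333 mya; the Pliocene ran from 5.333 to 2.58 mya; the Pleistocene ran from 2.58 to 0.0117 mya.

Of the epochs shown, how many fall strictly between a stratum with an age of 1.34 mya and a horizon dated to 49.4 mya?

3

49.4 Ma sits inside the Eocene (56–33.9) and 1.34 Ma inside the Pleistocene (2.58–0.0117); neither of those is wholly between the two dates.
The listed epochs lying completely between them are Oligocene, Miocene, Pliocene — 3 in all.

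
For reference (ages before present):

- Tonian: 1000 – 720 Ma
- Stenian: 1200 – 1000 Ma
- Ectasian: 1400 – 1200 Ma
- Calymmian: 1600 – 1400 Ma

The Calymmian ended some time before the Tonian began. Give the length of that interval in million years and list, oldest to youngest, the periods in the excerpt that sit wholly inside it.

400 million years; Ectasian, Stenian

End of Calymmian = 1400 Ma; start of Tonian = 1000 Ma.
Gap = 1400 − 1000 = 400 Myr.
Periods wholly inside 1400–1000 Ma: Ectasian (1400–1200), Stenian (1200–1000).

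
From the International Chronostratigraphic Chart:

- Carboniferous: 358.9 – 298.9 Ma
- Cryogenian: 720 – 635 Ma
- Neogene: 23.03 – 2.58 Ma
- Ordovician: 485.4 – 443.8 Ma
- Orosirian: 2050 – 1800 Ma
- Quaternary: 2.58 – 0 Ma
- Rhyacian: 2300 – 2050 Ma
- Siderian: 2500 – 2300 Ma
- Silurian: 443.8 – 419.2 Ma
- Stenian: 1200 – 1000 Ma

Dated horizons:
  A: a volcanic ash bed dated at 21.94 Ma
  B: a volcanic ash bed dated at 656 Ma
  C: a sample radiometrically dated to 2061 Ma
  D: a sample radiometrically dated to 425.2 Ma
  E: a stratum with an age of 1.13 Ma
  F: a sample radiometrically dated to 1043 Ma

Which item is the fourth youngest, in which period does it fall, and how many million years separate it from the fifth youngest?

B, in the Cryogenian; 387 million years to F

Smaller Ma means younger, so youngest first: E 1.13 < A 21.94 < D 425.2 < B 656 < F 1043 < C 2061.
Counting 4 along gives B (656 Ma); the excerpt puts that inside the Cryogenian, 720–635 Ma.
Next in line is F (1043 Ma), and 1043 − 656 = 387 Myr.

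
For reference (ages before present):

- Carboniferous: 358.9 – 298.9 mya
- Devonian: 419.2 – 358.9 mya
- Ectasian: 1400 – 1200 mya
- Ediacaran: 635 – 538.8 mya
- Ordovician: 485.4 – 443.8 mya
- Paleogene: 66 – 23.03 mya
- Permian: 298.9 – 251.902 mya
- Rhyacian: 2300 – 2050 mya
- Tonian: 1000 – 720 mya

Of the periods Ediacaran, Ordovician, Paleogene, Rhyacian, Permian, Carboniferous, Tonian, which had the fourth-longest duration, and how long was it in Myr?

Start − end for each: Ediacaran 635 − 538.8 = 96.2; Ordovician 485.4 − 443.8 = 41.6; Paleogene 66 − 23.03 = 42.97; Rhyacian 2300 − 2050 = 250; Permian 298.9 − 251.902 = 46.998; Carboniferous 358.9 − 298.9 = 60; Tonian 1000 − 720 = 280.
Ranking these from longest: Tonian > Rhyacian > Ediacaran > Carboniferous > Permian > Paleogene > Ordovician.
Position 4 in that ranking is Carboniferous, which lasted 60 Myr.

Carboniferous, 60 million years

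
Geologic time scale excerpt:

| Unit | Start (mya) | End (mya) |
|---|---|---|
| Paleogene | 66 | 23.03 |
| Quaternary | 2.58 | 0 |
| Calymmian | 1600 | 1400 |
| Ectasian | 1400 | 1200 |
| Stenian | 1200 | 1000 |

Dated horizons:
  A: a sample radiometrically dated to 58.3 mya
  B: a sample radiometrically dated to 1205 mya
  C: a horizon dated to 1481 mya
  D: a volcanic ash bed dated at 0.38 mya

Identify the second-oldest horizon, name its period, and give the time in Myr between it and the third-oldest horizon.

B, in the Ectasian; 1146.7 million years to A

Sorted oldest-first by Ma: C (1481), B (1205), A (58.3), D (0.38).
The second oldest is B at 1205 Ma, which lies in 1400–1200 Ma: the Ectasian.
The third oldest is A at 58.3 Ma; separation = |1205 − 58.3| = 1146.7 Myr.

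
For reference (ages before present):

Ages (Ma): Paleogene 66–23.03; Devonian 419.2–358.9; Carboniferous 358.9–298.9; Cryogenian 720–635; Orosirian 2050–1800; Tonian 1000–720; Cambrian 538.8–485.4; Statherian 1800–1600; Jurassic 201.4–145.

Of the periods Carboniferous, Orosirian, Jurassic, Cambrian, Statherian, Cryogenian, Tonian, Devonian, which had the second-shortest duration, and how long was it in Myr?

Durations: Carboniferous 60; Orosirian 250; Jurassic 56.4; Cambrian 53.4; Statherian 200; Cryogenian 85; Tonian 280; Devonian 60.3 Myr.
Sorted shortest-first: Cambrian (53.4), Jurassic (56.4), Carboniferous (60), Devonian (60.3), Cryogenian (85), Statherian (200), Orosirian (250), Tonian (280).
The second shortest is Jurassic at 56.4 Myr.

Jurassic, 56.4 million years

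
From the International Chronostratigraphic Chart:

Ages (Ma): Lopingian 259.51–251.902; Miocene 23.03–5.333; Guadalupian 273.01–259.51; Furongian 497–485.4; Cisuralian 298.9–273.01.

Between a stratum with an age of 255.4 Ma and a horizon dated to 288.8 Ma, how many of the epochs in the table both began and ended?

1

The older date is 288.8 Ma and the younger is 255.4 Ma.
Epochs with start < 288.8 and end > 255.4 Ma: Guadalupian (273.01–259.51).
That is 1 complete epoch.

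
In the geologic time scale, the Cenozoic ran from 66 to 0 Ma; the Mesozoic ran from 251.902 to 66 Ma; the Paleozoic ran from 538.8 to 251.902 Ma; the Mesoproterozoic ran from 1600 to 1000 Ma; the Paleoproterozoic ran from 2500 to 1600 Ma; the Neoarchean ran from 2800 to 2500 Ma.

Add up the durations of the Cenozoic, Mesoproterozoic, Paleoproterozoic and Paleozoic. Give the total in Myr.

1852.898 million years

Duration is start − end for each: (66 − 0) + (1600 − 1000) + (2500 − 1600) + (538.8 − 251.902).
That is 66 + 600 + 900 + 286.898, which totals 1852.898 million years.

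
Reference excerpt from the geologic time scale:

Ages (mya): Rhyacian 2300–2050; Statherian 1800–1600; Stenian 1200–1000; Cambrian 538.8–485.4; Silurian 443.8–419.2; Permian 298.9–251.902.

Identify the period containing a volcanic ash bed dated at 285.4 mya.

Permian

285.4 Ma lies between 298.9 and 251.902 Ma, so it falls in the Permian.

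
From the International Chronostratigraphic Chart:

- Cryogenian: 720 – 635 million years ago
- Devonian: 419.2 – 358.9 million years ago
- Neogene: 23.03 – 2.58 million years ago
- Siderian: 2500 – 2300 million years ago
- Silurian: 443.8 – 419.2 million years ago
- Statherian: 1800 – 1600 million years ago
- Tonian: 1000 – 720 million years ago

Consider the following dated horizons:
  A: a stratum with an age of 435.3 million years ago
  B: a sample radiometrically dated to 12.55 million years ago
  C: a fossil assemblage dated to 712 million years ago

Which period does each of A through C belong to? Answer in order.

A — Silurian; B — Neogene; C — Cryogenian

Match each age against the start–end ranges in the excerpt: A = 435.3 Ma → Silurian (443.8–419.2); B = 12.55 Ma → Neogene (23.03–2.58); C = 712 Ma → Cryogenian (720–635).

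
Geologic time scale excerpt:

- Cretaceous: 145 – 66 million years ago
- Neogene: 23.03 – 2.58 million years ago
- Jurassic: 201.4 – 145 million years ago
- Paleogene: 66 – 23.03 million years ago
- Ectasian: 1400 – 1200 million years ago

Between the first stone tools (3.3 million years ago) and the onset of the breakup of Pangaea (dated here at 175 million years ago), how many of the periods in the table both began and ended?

2

The older date is 175 Ma and the younger is 3.3 Ma.
Periods with start < 175 and end > 3.3 Ma: Cretaceous (145–66), Paleogene (66–23.03).
That is 2 complete periods.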